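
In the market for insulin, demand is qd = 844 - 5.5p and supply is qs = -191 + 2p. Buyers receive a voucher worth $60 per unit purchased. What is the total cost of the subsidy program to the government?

Government cost = $10380

Pre-subsidy: 844 - 5.5p = -191 + 2p gives p* = 138, q* = 85.
With the rebate, buyers effectively pay pb = ps − 60, where ps is the price sellers receive.
Demand in terms of ps becomes qd = 844 − 5.5(ps − 60) = 1174 - 5.5ps. Setting this equal to supply: 1174 - 5.5ps = -191 + 2ps, so ps = 182.
Buyers pay pb = 182 − 60 = 122; q' = -191 + 2·182 = 173.
Government outlay = subsidy × quantity = 60 × 173 = 10380.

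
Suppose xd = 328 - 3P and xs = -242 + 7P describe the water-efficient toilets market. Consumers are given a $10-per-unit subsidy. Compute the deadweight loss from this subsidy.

Pre-subsidy: 328 - 3P = -242 + 7P gives P* = 57, x* = 157.
With the rebate, buyers effectively pay Pb = Ps − 10, where Ps is the price sellers receive.
Demand in terms of Ps becomes xd = 328 − 3(Ps − 10) = 358 - 3Ps. Setting this equal to supply: 358 - 3Ps = -242 + 7Ps, so Ps = 60.
Buyers pay Pb = 60 − 10 = 50; x' = -242 + 7·60 = 178.
The subsidy expands output by 178 − 157 = 21 past the efficient level; on those units the gap between marginal cost and willingness to pay runs from 0 up to 10.
DWL = ½ × 10 × 21 = 105.

Deadweight loss = $105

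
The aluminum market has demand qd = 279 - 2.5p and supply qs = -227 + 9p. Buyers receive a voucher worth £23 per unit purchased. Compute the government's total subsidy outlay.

Pre-subsidy: 279 - 2.5p = -227 + 9p gives p* = 44, q* = 169.
With the rebate, buyers effectively pay pb = ps − 23, where ps is the price sellers receive.
Demand in terms of ps becomes qd = 279 − 2.5(ps − 23) = 336.5 - 2.5ps. Setting this equal to supply: 336.5 - 2.5ps = -227 + 9ps, so ps = 49.
Buyers pay pb = 49 − 23 = 26; q' = -227 + 9·49 = 214.
Government outlay = subsidy × quantity = 23 × 214 = 4922.

Government cost = £4922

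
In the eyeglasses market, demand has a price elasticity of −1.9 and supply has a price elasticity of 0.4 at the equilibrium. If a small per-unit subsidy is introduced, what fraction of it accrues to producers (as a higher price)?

For a small subsidy around the equilibrium, the benefit split depends on the relative slopes, which at a point are proportional to the elasticities.
Buyer share = εs/(εs + |εd|) = 0.4/(0.4 + 1.9) = 4/23; seller share = |εd|/(εs + |εd|) = 19/23.
So producers capture 19/23 of the subsidy.

Producer share = 19/23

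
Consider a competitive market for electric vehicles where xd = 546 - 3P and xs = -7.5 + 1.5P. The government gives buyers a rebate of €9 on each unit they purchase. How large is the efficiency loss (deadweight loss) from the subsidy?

Deadweight loss = €40.5

Pre-subsidy: 546 - 3P = -7.5 + 1.5P gives P* = 123, x* = 177.
With the rebate, buyers effectively pay Pb = Ps − 9, where Ps is the price sellers receive.
Demand in terms of Ps becomes xd = 546 − 3(Ps − 9) = 573 - 3Ps. Setting this equal to supply: 573 - 3Ps = -7.5 + 1.5Ps, so Ps = 129.
Buyers pay Pb = 129 − 9 = 120; x' = -7.5 + 1.5·129 = 186.
The subsidy expands output by 186 − 177 = 9 past the efficient level; on those units the gap between marginal cost and willingness to pay runs from 0 up to 9.
DWL = ½ × 9 × 9 = 40.5.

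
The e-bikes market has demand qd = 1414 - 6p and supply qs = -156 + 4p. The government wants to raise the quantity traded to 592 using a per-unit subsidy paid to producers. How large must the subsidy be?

At q = 592, invert demand for the buyer price: pb = (1414 − 592)/6 = 137; invert supply for the seller price: ps = (592 − (-156))/4 = 187.
The subsidy must fill the gap: s = ps − pb = 187 − 137 = 50.

Required subsidy s = 50 per unit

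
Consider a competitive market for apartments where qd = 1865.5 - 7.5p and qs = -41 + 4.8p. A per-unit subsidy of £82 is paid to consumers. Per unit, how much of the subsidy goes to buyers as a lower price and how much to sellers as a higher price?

Pre-subsidy: 1865.5 - 7.5p = -41 + 4.8p gives p* = 155, q* = 703.
With the rebate, buyers effectively pay pb = ps − 82, where ps is the price sellers receive.
Demand in terms of ps becomes qd = 1865.5 − 7.5(ps − 82) = 2480.5 - 7.5ps. Setting this equal to supply: 2480.5 - 7.5ps = -41 + 4.8ps, so ps = 205.
Buyers pay pb = 205 − 82 = 123; q' = -41 + 4.8·205 = 943.
Buyers' price falls by p* − pb = 155 − 123 = 32; sellers' price rises by ps − p* = 205 − 155 = 50.

Buyers gain £32 per unit; sellers gain £50 per unit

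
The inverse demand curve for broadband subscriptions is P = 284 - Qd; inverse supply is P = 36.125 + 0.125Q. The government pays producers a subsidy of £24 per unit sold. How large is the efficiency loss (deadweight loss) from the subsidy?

Deadweight loss = £256

Pre-subsidy: 284 - Q = 36.125 + 0.125Q gives Q* = 661/3 and P* = 191/3.
With the subsidy, sellers receive Ps = Pb + 24 for each unit, where Pb is the price buyers pay.
On the curves, Pb = 284 - Q and Ps = 36.125 + 0.125Q; the wedge Ps − Pb = 24 gives 36.125 + 0.125Q − (284 - Q) = 24, so Q' = 725/3.
Then Pb = 284 − 1·(725/3) = 127/3 and Ps = 36.125 + 0.125·(725/3) = 199/3.
The subsidy expands output by 725/3 − 661/3 = 64/3 past the efficient level; on those units the gap between marginal cost and willingness to pay runs from 0 up to 24.
DWL = ½ × 24 × 64/3 = 256.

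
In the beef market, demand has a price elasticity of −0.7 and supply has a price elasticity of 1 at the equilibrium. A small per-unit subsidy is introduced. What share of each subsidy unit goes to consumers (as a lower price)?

Consumer share = 10/17

For a small subsidy around the equilibrium, the benefit split depends on the relative slopes, which at a point are proportional to the elasticities.
Buyer share = εs/(εs + |εd|) = 1/(1 + 0.7) = 10/17; seller share = |εd|/(εs + |εd|) = 7/17.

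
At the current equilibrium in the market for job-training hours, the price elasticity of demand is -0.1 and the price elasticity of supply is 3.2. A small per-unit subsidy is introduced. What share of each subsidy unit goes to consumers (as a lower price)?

Consumer share = 32/33

For a small subsidy around the equilibrium, the benefit split depends on the relative slopes, which at a point are proportional to the elasticities.
Buyer share = εs/(εs + |εd|) = 3.2/(3.2 + 0.1) = 32/33; seller share = |εd|/(εs + |εd|) = 1/33.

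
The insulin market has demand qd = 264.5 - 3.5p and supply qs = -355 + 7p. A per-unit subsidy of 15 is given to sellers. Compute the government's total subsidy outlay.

Government cost = 1395

Pre-subsidy: 264.5 - 3.5p = -355 + 7p gives p* = 59, q* = 58.
With the subsidy, sellers receive ps = pb + 15 for each unit, where pb is the price buyers pay.
Supply in terms of pb becomes qs = -355 + 7(pb + 15) = -250 + 7pb. Setting this equal to demand: 264.5 - 3.5pb = -250 + 7pb, so pb = 49.
Sellers receive ps = 49 + 15 = 64; q' = 264.5 − 3.5·49 = 93.
Government outlay = subsidy × quantity = 15 × 93 = 1395.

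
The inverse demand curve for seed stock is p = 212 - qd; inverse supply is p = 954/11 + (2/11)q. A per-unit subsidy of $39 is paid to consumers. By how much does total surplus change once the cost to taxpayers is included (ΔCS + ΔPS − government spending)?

Net change in total surplus = -$643.5

Pre-subsidy: 212 - q = 954/11 + (2/11)q gives q* = 106 and p* = 106.
With the rebate, buyers effectively pay pb = ps − 39, where ps is the price sellers receive.
On the curves, pb = 212 - q and ps = 954/11 + (2/11)q; the wedge ps − pb = 39 gives 954/11 + (2/11)q − (212 - q) = 39, so q' = 139.
Then pb = 212 − 1·139 = 73 and ps = 954/11 + (2/11)·139 = 112.
ΔCS = ½(106 + 139)(106 − 73) = 4042.5; ΔPS = ½(106 + 139)(112 − 106) = 735.
Government spending = 39 × 139 = 5421.
Net change = 4042.5 + 735 − 5421 = -643.5. The loss equals the DWL triangle ½·39·33.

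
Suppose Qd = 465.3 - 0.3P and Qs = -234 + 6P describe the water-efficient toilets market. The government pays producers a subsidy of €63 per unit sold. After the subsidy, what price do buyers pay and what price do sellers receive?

Pre-subsidy: 465.3 - 0.3P = -234 + 6P gives P* = 111, Q* = 432.
With the subsidy, sellers receive Ps = Pb + 63 for each unit, where Pb is the price buyers pay.
Supply in terms of Pb becomes Qs = -234 + 6(Pb + 63) = 144 + 6Pb. Setting this equal to demand: 465.3 - 0.3Pb = 144 + 6Pb, so Pb = 51.
Sellers receive Ps = 51 + 63 = 114; Q' = 465.3 − 0.3·51 = 450.

Buyers pay €51; sellers receive €114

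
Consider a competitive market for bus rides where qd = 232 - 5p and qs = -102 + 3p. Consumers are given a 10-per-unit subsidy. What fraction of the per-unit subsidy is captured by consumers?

Consumer share = 0.375

Pre-subsidy: 232 - 5p = -102 + 3p gives p* = 41.75, q* = 23.25.
With the rebate, buyers effectively pay pb = ps − 10, where ps is the price sellers receive.
Demand in terms of ps becomes qd = 232 − 5(ps − 10) = 282 - 5ps. Setting this equal to supply: 282 - 5ps = -102 + 3ps, so ps = 48.
Buyers pay pb = 48 − 10 = 38; q' = -102 + 3·48 = 42.
Buyers' price falls by p* − pb = 41.75 − 38 = 3.75; sellers' price rises by ps − p* = 48 − 41.75 = 6.25.
So consumers capture 3.75/10 = 0.375 of each unit of subsidy.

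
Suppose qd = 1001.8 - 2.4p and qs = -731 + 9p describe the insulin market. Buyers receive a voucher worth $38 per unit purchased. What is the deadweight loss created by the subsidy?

Pre-subsidy: 1001.8 - 2.4p = -731 + 9p gives p* = 152, q* = 637.
With the rebate, buyers effectively pay pb = ps − 38, where ps is the price sellers receive.
Demand in terms of ps becomes qd = 1001.8 − 2.4(ps − 38) = 1093 - 2.4ps. Setting this equal to supply: 1093 - 2.4ps = -731 + 9ps, so ps = 160.
Buyers pay pb = 160 − 38 = 122; q' = -731 + 9·160 = 709.
The subsidy expands output by 709 − 637 = 72 past the efficient level; on those units the gap between marginal cost and willingness to pay runs from 0 up to 38.
DWL = ½ × 38 × 72 = 1368.

Deadweight loss = $1368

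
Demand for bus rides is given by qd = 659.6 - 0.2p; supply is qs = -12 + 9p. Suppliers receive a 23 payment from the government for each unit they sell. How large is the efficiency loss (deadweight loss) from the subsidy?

Pre-subsidy: 659.6 - 0.2p = -12 + 9p gives p* = 73, q* = 645.
With the subsidy, sellers receive ps = pb + 23 for each unit, where pb is the price buyers pay.
Supply in terms of pb becomes qs = -12 + 9(pb + 23) = 195 + 9pb. Setting this equal to demand: 659.6 - 0.2pb = 195 + 9pb, so pb = 50.5.
Sellers receive ps = 50.5 + 23 = 73.5; q' = 659.6 − 0.2·50.5 = 649.5.
The subsidy expands output by 649.5 − 645 = 4.5 past the efficient level; on those units the gap between marginal cost and willingness to pay runs from 0 up to 23.
DWL = ½ × 23 × 4.5 = 51.75.

Deadweight loss = 51.75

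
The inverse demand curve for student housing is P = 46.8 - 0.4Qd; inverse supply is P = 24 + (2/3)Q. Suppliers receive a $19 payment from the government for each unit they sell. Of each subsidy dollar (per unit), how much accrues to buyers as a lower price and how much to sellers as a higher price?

Pre-subsidy: 46.8 - 0.4Q = 24 + (2/3)Q gives Q* = 21.375 and P* = 38.25.
With the subsidy, sellers receive Ps = Pb + 19 for each unit, where Pb is the price buyers pay.
On the curves, Pb = 46.8 - 0.4Q and Ps = 24 + (2/3)Q; the wedge Ps − Pb = 19 gives 24 + (2/3)Q − (46.8 - 0.4Q) = 19, so Q' = 39.1875.
Then Pb = 46.8 − 0.4·39.1875 = 31.125 and Ps = 24 + (2/3)·39.1875 = 50.125.
Buyers' price falls by P* − Pb = 38.25 − 31.125 = 7.125; sellers' price rises by Ps − P* = 50.125 − 38.25 = 11.875.

Buyers gain $7.125 per unit; sellers gain $11.875 per unit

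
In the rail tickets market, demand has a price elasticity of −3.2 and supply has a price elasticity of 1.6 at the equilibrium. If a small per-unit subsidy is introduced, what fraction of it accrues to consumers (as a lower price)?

For a small subsidy around the equilibrium, the benefit split depends on the relative slopes, which at a point are proportional to the elasticities.
Buyer share = εs/(εs + |εd|) = 1.6/(1.6 + 3.2) = 1/3; seller share = |εd|/(εs + |εd|) = 2/3.

Consumer share = 1/3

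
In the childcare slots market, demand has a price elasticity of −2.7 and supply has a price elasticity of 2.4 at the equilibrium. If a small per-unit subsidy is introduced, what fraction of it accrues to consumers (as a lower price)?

For a small subsidy around the equilibrium, the benefit split depends on the relative slopes, which at a point are proportional to the elasticities.
Buyer share = εs/(εs + |εd|) = 2.4/(2.4 + 2.7) = 8/17; seller share = |εd|/(εs + |εd|) = 9/17.

Consumer share = 8/17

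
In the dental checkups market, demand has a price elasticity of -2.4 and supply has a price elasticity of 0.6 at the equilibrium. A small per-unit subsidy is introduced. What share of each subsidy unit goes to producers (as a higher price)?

Producer share = 0.8

For a small subsidy around the equilibrium, the benefit split depends on the relative slopes, which at a point are proportional to the elasticities.
Buyer share = εs/(εs + |εd|) = 0.6/(0.6 + 2.4) = 0.2; seller share = |εd|/(εs + |εd|) = 0.8.
So producers capture 0.8 of the subsidy.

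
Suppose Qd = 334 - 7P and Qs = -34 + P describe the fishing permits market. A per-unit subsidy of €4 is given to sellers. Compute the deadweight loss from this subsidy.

Deadweight loss = €7

Pre-subsidy: 334 - 7P = -34 + P gives P* = 46, Q* = 12.
With the subsidy, sellers receive Ps = Pb + 4 for each unit, where Pb is the price buyers pay.
Supply in terms of Pb becomes Qs = -34 + 1(Pb + 4) = -30 + Pb. Setting this equal to demand: 334 - 7Pb = -30 + Pb, so Pb = 45.5.
Sellers receive Ps = 45.5 + 4 = 49.5; Q' = 334 − 7·45.5 = 15.5.
The subsidy expands output by 15.5 − 12 = 3.5 past the efficient level; on those units the gap between marginal cost and willingness to pay runs from 0 up to 4.
DWL = ½ × 4 × 3.5 = 7.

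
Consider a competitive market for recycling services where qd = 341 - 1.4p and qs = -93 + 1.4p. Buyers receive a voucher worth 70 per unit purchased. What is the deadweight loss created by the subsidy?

Deadweight loss = 1715

Pre-subsidy: 341 - 1.4p = -93 + 1.4p gives p* = 155, q* = 124.
With the rebate, buyers effectively pay pb = ps − 70, where ps is the price sellers receive.
Demand in terms of ps becomes qd = 341 − 1.4(ps − 70) = 439 - 1.4ps. Setting this equal to supply: 439 - 1.4ps = -93 + 1.4ps, so ps = 190.
Buyers pay pb = 190 − 70 = 120; q' = -93 + 1.4·190 = 173.
The subsidy expands output by 173 − 124 = 49 past the efficient level; on those units the gap between marginal cost and willingness to pay runs from 0 up to 70.
DWL = ½ × 70 × 49 = 1715.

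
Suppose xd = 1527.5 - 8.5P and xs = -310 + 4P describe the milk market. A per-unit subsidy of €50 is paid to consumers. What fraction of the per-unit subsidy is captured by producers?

Producer share = 0.68

Pre-subsidy: 1527.5 - 8.5P = -310 + 4P gives P* = 147, x* = 278.
With the rebate, buyers effectively pay Pb = Ps − 50, where Ps is the price sellers receive.
Demand in terms of Ps becomes xd = 1527.5 − 8.5(Ps − 50) = 1952.5 - 8.5Ps. Setting this equal to supply: 1952.5 - 8.5Ps = -310 + 4Ps, so Ps = 181.
Buyers pay Pb = 181 − 50 = 131; x' = -310 + 4·181 = 414.
Buyers' price falls by P* − Pb = 147 − 131 = 16; sellers' price rises by Ps − P* = 181 − 147 = 34.
So producers capture 34/50 = 0.68 of each unit of subsidy.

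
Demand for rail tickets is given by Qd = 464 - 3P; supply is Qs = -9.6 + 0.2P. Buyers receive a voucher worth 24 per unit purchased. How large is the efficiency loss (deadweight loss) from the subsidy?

Pre-subsidy: 464 - 3P = -9.6 + 0.2P gives P* = 148, Q* = 20.
With the rebate, buyers effectively pay Pb = Ps − 24, where Ps is the price sellers receive.
Demand in terms of Ps becomes Qd = 464 − 3(Ps − 24) = 536 - 3Ps. Setting this equal to supply: 536 - 3Ps = -9.6 + 0.2Ps, so Ps = 170.5.
Buyers pay Pb = 170.5 − 24 = 146.5; Q' = -9.6 + 0.2·170.5 = 24.5.
The subsidy expands output by 24.5 − 20 = 4.5 past the efficient level; on those units the gap between marginal cost and willingness to pay runs from 0 up to 24.
DWL = ½ × 24 × 4.5 = 54.

Deadweight loss = 54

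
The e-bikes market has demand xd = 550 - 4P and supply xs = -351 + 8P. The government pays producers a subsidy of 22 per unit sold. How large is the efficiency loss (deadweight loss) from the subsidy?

Deadweight loss = 1936/3

Pre-subsidy: 550 - 4P = -351 + 8P gives P* = 901/12, x* = 749/3.
With the subsidy, sellers receive Ps = Pb + 22 for each unit, where Pb is the price buyers pay.
Supply in terms of Pb becomes xs = -351 + 8(Pb + 22) = -175 + 8Pb. Setting this equal to demand: 550 - 4Pb = -175 + 8Pb, so Pb = 725/12.
Sellers receive Ps = 725/12 + 22 = 989/12; x' = 550 − 4·(725/12) = 925/3.
The subsidy expands output by 925/3 − 749/3 = 176/3 past the efficient level; on those units the gap between marginal cost and willingness to pay runs from 0 up to 22.
DWL = ½ × 22 × 176/3 = 1936/3.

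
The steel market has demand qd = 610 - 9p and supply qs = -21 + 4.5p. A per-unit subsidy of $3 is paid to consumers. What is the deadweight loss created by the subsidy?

Pre-subsidy: 610 - 9p = -21 + 4.5p gives p* = 1262/27, q* = 568/3.
With the rebate, buyers effectively pay pb = ps − 3, where ps is the price sellers receive.
Demand in terms of ps becomes qd = 610 − 9(ps − 3) = 637 - 9ps. Setting this equal to supply: 637 - 9ps = -21 + 4.5ps, so ps = 1316/27.
Buyers pay pb = 1316/27 − 3 = 1235/27; q' = -21 + 4.5·(1316/27) = 595/3.
The subsidy expands output by 595/3 − 568/3 = 9 past the efficient level; on those units the gap between marginal cost and willingness to pay runs from 0 up to 3.
DWL = ½ × 3 × 9 = 13.5.

Deadweight loss = $13.5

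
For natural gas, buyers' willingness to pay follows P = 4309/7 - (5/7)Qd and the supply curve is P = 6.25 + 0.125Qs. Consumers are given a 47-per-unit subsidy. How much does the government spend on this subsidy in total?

Government cost = 36754

Pre-subsidy: 4309/7 - (5/7)Q = 6.25 + 0.125Q gives Q* = 726 and P* = 97.
With the rebate, buyers effectively pay Pb = Ps − 47, where Ps is the price sellers receive.
On the curves, Pb = 4309/7 - (5/7)Q and Ps = 6.25 + 0.125Q; the wedge Ps − Pb = 47 gives 6.25 + 0.125Q − (4309/7 - (5/7)Q) = 47, so Q' = 782.
Then Pb = 4309/7 − (5/7)·782 = 57 and Ps = 6.25 + 0.125·782 = 104.
Government outlay = subsidy × quantity = 47 × 782 = 36754.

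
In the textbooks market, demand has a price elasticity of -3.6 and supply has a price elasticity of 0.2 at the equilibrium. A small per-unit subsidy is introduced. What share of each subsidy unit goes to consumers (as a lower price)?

For a small subsidy around the equilibrium, the benefit split depends on the relative slopes, which at a point are proportional to the elasticities.
Buyer share = εs/(εs + |εd|) = 0.2/(0.2 + 3.6) = 1/19; seller share = |εd|/(εs + |εd|) = 18/19.

Consumer share = 1/19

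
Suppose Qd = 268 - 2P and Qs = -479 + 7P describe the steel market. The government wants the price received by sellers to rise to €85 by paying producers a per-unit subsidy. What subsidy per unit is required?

Required subsidy s = €9 per unit

At a seller price of 85, quantity supplied is -479 + 7·85 = 116.
Buyers absorb 116 only when they pay Pb with 268 − 2·Pb = 116, i.e. Pb = 76.
s = Ps − Pb = 85 − 76 = 9.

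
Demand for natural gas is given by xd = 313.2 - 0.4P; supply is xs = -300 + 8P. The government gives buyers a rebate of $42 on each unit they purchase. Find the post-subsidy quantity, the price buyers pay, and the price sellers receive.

Pre-subsidy: 313.2 - 0.4P = -300 + 8P gives P* = 73, x* = 284.
With the rebate, buyers effectively pay Pb = Ps − 42, where Ps is the price sellers receive.
Demand in terms of Ps becomes xd = 313.2 − 0.4(Ps − 42) = 330 - 0.4Ps. Setting this equal to supply: 330 - 0.4Ps = -300 + 8Ps, so Ps = 75.
Buyers pay Pb = 75 − 42 = 33; x' = -300 + 8·75 = 300.

x' = 300; buyers pay $33; sellers receive $75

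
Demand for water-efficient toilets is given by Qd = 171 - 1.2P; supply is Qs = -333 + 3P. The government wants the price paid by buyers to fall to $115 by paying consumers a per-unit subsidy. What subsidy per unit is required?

Required subsidy s = $7 per unit

At a buyer price of 115, quantity demanded is 171 − 1.2·115 = 33.
Sellers supply 33 only when they receive Ps with -333 + 3·Ps = 33, i.e. Ps = 122.
s = Ps − Pb = 122 − 115 = 7.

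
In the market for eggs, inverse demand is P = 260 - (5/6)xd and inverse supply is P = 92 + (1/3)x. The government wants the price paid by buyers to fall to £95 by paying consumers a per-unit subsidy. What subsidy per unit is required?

At a buyer price of 95, quantity demanded is 312 − 1.2·95 = 198.
Sellers supply 198 only when they receive Ps = 92 + (1/3)·198 = 158.
s = Ps − Pb = 158 − 95 = 63.

Required subsidy s = £63 per unit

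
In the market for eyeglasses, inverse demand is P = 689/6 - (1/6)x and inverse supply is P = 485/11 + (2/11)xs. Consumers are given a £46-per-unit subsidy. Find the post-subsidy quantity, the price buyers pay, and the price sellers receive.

Pre-subsidy: 689/6 - (1/6)x = 485/11 + (2/11)x gives x* = 203 and P* = 81.
With the rebate, buyers effectively pay Pb = Ps − 46, where Ps is the price sellers receive.
On the curves, Pb = 689/6 - (1/6)x and Ps = 485/11 + (2/11)x; the wedge Ps − Pb = 46 gives 485/11 + (2/11)x − (689/6 - (1/6)x) = 46, so x' = 335.
Then Pb = 689/6 − (1/6)·335 = 59 and Ps = 485/11 + (2/11)·335 = 105.

x' = 335; buyers pay £59; sellers receive £105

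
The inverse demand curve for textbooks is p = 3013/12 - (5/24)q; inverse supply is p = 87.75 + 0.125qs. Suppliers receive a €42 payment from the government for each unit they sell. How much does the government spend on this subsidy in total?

Pre-subsidy: 3013/12 - (5/24)q = 87.75 + 0.125q gives q* = 490 and p* = 149.
With the subsidy, sellers receive ps = pb + 42 for each unit, where pb is the price buyers pay.
On the curves, pb = 3013/12 - (5/24)q and ps = 87.75 + 0.125q; the wedge ps − pb = 42 gives 87.75 + 0.125q − (3013/12 - (5/24)q) = 42, so q' = 616.
Then pb = 3013/12 − (5/24)·616 = 122.75 and ps = 87.75 + 0.125·616 = 164.75.
Government outlay = subsidy × quantity = 42 × 616 = 25872.

Government cost = €25872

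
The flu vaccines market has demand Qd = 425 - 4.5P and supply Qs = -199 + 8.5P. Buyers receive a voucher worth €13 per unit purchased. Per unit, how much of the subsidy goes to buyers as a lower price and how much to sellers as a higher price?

Pre-subsidy: 425 - 4.5P = -199 + 8.5P gives P* = 48, Q* = 209.
With the rebate, buyers effectively pay Pb = Ps − 13, where Ps is the price sellers receive.
Demand in terms of Ps becomes Qd = 425 − 4.5(Ps − 13) = 483.5 - 4.5Ps. Setting this equal to supply: 483.5 - 4.5Ps = -199 + 8.5Ps, so Ps = 52.5.
Buyers pay Pb = 52.5 − 13 = 39.5; Q' = -199 + 8.5·52.5 = 247.25.
Buyers' price falls by P* − Pb = 48 − 39.5 = 8.5; sellers' price rises by Ps − P* = 52.5 − 48 = 4.5.

Buyers gain €8.5 per unit; sellers gain €4.5 per unit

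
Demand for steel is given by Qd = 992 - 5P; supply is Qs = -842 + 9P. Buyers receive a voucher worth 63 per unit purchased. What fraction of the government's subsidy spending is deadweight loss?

DWL / government spending = 405/2158

Pre-subsidy: 992 - 5P = -842 + 9P gives P* = 131, Q* = 337.
With the rebate, buyers effectively pay Pb = Ps − 63, where Ps is the price sellers receive.
Demand in terms of Ps becomes Qd = 992 − 5(Ps − 63) = 1307 - 5Ps. Setting this equal to supply: 1307 - 5Ps = -842 + 9Ps, so Ps = 153.5.
Buyers pay Pb = 153.5 − 63 = 90.5; Q' = -842 + 9·153.5 = 539.5.
ΔCS = ½(337 + 539.5)(131 − 90.5) = 17749.125; ΔPS = ½(337 + 539.5)(153.5 − 131) = 9860.625.
Government spending = 63 × 539.5 = 33988.5.
DWL = ½ × 63 × (539.5 − 337) = 6378.75; fraction = 6378.75 / 33988.5 = 405/2158.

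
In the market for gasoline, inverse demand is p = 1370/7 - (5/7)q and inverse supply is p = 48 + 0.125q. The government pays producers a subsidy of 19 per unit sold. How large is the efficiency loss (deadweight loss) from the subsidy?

Pre-subsidy: 1370/7 - (5/7)q = 48 + 0.125q gives q* = 176 and p* = 70.
With the subsidy, sellers receive ps = pb + 19 for each unit, where pb is the price buyers pay.
On the curves, pb = 1370/7 - (5/7)q and ps = 48 + 0.125q; the wedge ps − pb = 19 gives 48 + 0.125q − (1370/7 - (5/7)q) = 19, so q' = 9336/47.
Then pb = 1370/7 − (5/7)·(9336/47) = 2530/47 and ps = 48 + 0.125·(9336/47) = 3423/47.
The subsidy expands output by 9336/47 − 176 = 1064/47 past the efficient level; on those units the gap between marginal cost and willingness to pay runs from 0 up to 19.
DWL = ½ × 19 × 1064/47 = 10108/47.

Deadweight loss = 10108/47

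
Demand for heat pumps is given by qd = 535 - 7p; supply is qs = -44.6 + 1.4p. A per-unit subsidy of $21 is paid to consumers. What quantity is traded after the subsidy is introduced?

q' = 76.5

Pre-subsidy: 535 - 7p = -44.6 + 1.4p gives p* = 69, q* = 52.
With the rebate, buyers effectively pay pb = ps − 21, where ps is the price sellers receive.
Demand in terms of ps becomes qd = 535 − 7(ps − 21) = 682 - 7ps. Setting this equal to supply: 682 - 7ps = -44.6 + 1.4ps, so ps = 86.5.
Buyers pay pb = 86.5 − 21 = 65.5; q' = -44.6 + 1.4·86.5 = 76.5.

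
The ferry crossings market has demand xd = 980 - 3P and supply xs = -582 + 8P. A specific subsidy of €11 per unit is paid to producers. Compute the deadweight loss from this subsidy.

Pre-subsidy: 980 - 3P = -582 + 8P gives P* = 142, x* = 554.
With the subsidy, sellers receive Ps = Pb + 11 for each unit, where Pb is the price buyers pay.
Supply in terms of Pb becomes xs = -582 + 8(Pb + 11) = -494 + 8Pb. Setting this equal to demand: 980 - 3Pb = -494 + 8Pb, so Pb = 134.
Sellers receive Ps = 134 + 11 = 145; x' = 980 − 3·134 = 578.
The subsidy expands output by 578 − 554 = 24 past the efficient level; on those units the gap between marginal cost and willingness to pay runs from 0 up to 11.
DWL = ½ × 11 × 24 = 132.

Deadweight loss = €132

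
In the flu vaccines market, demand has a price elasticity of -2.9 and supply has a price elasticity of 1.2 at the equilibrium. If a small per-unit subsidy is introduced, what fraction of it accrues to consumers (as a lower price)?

For a small subsidy around the equilibrium, the benefit split depends on the relative slopes, which at a point are proportional to the elasticities.
Buyer share = εs/(εs + |εd|) = 1.2/(1.2 + 2.9) = 12/41; seller share = |εd|/(εs + |εd|) = 29/41.

Consumer share = 12/41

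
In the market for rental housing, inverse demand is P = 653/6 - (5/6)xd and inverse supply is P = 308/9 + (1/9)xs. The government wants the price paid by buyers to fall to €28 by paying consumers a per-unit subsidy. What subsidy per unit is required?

At a buyer price of 28, quantity demanded is 130.6 − 1.2·28 = 97.
Sellers supply 97 only when they receive Ps = 308/9 + (1/9)·97 = 45.
s = Ps − Pb = 45 − 28 = 17.

Required subsidy s = €17 per unit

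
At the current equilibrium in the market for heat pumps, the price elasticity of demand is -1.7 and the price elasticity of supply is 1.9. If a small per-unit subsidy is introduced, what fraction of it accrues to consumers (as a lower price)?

For a small subsidy around the equilibrium, the benefit split depends on the relative slopes, which at a point are proportional to the elasticities.
Buyer share = εs/(εs + |εd|) = 1.9/(1.9 + 1.7) = 19/36; seller share = |εd|/(εs + |εd|) = 17/36.

Consumer share = 19/36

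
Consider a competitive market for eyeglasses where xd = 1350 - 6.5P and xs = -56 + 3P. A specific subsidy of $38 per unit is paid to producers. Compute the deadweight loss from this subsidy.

Deadweight loss = $1482

Pre-subsidy: 1350 - 6.5P = -56 + 3P gives P* = 148, x* = 388.
With the subsidy, sellers receive Ps = Pb + 38 for each unit, where Pb is the price buyers pay.
Supply in terms of Pb becomes xs = -56 + 3(Pb + 38) = 58 + 3Pb. Setting this equal to demand: 1350 - 6.5Pb = 58 + 3Pb, so Pb = 136.
Sellers receive Ps = 136 + 38 = 174; x' = 1350 − 6.5·136 = 466.
The subsidy expands output by 466 − 388 = 78 past the efficient level; on those units the gap between marginal cost and willingness to pay runs from 0 up to 38.
DWL = ½ × 38 × 78 = 1482.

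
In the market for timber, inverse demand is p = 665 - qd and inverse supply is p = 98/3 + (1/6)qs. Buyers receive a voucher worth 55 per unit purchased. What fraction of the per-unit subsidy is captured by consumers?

Pre-subsidy: 665 - q = 98/3 + (1/6)q gives q* = 542 and p* = 123.
With the rebate, buyers effectively pay pb = ps − 55, where ps is the price sellers receive.
On the curves, pb = 665 - q and ps = 98/3 + (1/6)q; the wedge ps − pb = 55 gives 98/3 + (1/6)q − (665 - q) = 55, so q' = 4124/7.
Then pb = 665 − 1·(4124/7) = 531/7 and ps = 98/3 + (1/6)·(4124/7) = 916/7.
Buyers' price falls by p* − pb = 123 − 531/7 = 330/7; sellers' price rises by ps − p* = 916/7 − 123 = 55/7.
So consumers capture (330/7)/55 = 6/7 of each unit of subsidy.

Consumer share = 6/7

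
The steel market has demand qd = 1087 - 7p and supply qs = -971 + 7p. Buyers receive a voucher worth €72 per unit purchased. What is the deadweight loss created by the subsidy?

Deadweight loss = €9072

Pre-subsidy: 1087 - 7p = -971 + 7p gives p* = 147, q* = 58.
With the rebate, buyers effectively pay pb = ps − 72, where ps is the price sellers receive.
Demand in terms of ps becomes qd = 1087 − 7(ps − 72) = 1591 - 7ps. Setting this equal to supply: 1591 - 7ps = -971 + 7ps, so ps = 183.
Buyers pay pb = 183 − 72 = 111; q' = -971 + 7·183 = 310.
The subsidy expands output by 310 − 58 = 252 past the efficient level; on those units the gap between marginal cost and willingness to pay runs from 0 up to 72.
DWL = ½ × 72 × 252 = 9072.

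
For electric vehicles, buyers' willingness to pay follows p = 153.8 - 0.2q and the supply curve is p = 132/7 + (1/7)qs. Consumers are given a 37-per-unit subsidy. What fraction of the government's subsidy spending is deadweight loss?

Pre-subsidy: 153.8 - 0.2q = 132/7 + (1/7)q gives q* = 4723/12 and p* = 901/12.
With the rebate, buyers effectively pay pb = ps − 37, where ps is the price sellers receive.
On the curves, pb = 153.8 - 0.2q and ps = 132/7 + (1/7)q; the wedge ps − pb = 37 gives 132/7 + (1/7)q − (153.8 - 0.2q) = 37, so q' = 501.5.
Then pb = 153.8 − 0.2·501.5 = 53.5 and ps = 132/7 + (1/7)·501.5 = 90.5.
ΔCS = ½(4723/12 + 501.5)(901/12 − 53.5) = 2781919/288; ΔPS = ½(4723/12 + 501.5)(90.5 − 901/12) = 1987085/288.
Government spending = 37 × 501.5 = 18555.5.
DWL = ½ × 37 × (501.5 − 4723/12) = 47915/24; fraction = (47915/24) / 18555.5 = 1295/12036.

DWL / government spending = 1295/12036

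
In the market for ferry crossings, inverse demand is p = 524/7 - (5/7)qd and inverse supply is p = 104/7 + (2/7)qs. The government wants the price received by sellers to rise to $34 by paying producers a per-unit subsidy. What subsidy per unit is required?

Required subsidy s = $7 per unit

At a seller price of 34, quantity supplied is -52 + 3.5·34 = 67.
Buyers absorb 67 only when they pay pb = 524/7 − (5/7)·67 = 27.
s = ps − pb = 34 − 27 = 7.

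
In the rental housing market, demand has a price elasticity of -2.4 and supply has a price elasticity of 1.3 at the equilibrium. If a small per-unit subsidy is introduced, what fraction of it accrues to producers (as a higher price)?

For a small subsidy around the equilibrium, the benefit split depends on the relative slopes, which at a point are proportional to the elasticities.
Buyer share = εs/(εs + |εd|) = 1.3/(1.3 + 2.4) = 13/37; seller share = |εd|/(εs + |εd|) = 24/37.
So producers capture 24/37 of the subsidy.

Producer share = 24/37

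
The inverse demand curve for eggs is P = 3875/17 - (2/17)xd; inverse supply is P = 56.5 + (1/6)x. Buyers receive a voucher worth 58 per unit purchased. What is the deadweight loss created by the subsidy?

Pre-subsidy: 3875/17 - (2/17)x = 56.5 + (1/6)x gives x* = 603 and P* = 157.
With the rebate, buyers effectively pay Pb = Ps − 58, where Ps is the price sellers receive.
On the curves, Pb = 3875/17 - (2/17)x and Ps = 56.5 + (1/6)x; the wedge Ps − Pb = 58 gives 56.5 + (1/6)x − (3875/17 - (2/17)x) = 58, so x' = 807.
Then Pb = 3875/17 − (2/17)·807 = 133 and Ps = 56.5 + (1/6)·807 = 191.
The subsidy expands output by 807 − 603 = 204 past the efficient level; on those units the gap between marginal cost and willingness to pay runs from 0 up to 58.
DWL = ½ × 58 × 204 = 5916.

Deadweight loss = 5916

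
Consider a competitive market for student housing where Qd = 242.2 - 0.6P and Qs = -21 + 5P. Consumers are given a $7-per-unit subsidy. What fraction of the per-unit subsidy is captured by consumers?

Pre-subsidy: 242.2 - 0.6P = -21 + 5P gives P* = 47, Q* = 214.
With the rebate, buyers effectively pay Pb = Ps − 7, where Ps is the price sellers receive.
Demand in terms of Ps becomes Qd = 242.2 − 0.6(Ps − 7) = 246.4 - 0.6Ps. Setting this equal to supply: 246.4 - 0.6Ps = -21 + 5Ps, so Ps = 47.75.
Buyers pay Pb = 47.75 − 7 = 40.75; Q' = -21 + 5·47.75 = 217.75.
Buyers' price falls by P* − Pb = 47 − 40.75 = 6.25; sellers' price rises by Ps − P* = 47.75 − 47 = 0.75.
So consumers capture 6.25/7 = 25/28 of each unit of subsidy.

Consumer share = 25/28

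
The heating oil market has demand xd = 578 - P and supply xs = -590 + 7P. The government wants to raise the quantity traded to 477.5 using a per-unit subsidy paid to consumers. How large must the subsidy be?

Required subsidy s = 52 per unit

At x = 477.5, invert demand for the buyer price: Pb = (578 − 477.5)/1 = 100.5; invert supply for the seller price: Ps = (477.5 − (-590))/7 = 152.5.
The subsidy must fill the gap: s = Ps − Pb = 152.5 − 100.5 = 52.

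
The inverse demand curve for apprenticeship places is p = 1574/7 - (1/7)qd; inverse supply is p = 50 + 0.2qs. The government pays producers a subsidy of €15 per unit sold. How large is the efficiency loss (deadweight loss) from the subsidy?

Pre-subsidy: 1574/7 - (1/7)q = 50 + 0.2q gives q* = 510 and p* = 152.
With the subsidy, sellers receive ps = pb + 15 for each unit, where pb is the price buyers pay.
On the curves, pb = 1574/7 - (1/7)q and ps = 50 + 0.2q; the wedge ps − pb = 15 gives 50 + 0.2q − (1574/7 - (1/7)q) = 15, so q' = 553.75.
Then pb = 1574/7 − (1/7)·553.75 = 145.75 and ps = 50 + 0.2·553.75 = 160.75.
The subsidy expands output by 553.75 − 510 = 43.75 past the efficient level; on those units the gap between marginal cost and willingness to pay runs from 0 up to 15.
DWL = ½ × 15 × 43.75 = 328.125.

Deadweight loss = €328.125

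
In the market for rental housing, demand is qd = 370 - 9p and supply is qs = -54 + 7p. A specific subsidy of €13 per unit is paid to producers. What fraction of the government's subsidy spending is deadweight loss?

DWL / government spending = 819/5846

Pre-subsidy: 370 - 9p = -54 + 7p gives p* = 26.5, q* = 131.5.
With the subsidy, sellers receive ps = pb + 13 for each unit, where pb is the price buyers pay.
Supply in terms of pb becomes qs = -54 + 7(pb + 13) = 37 + 7pb. Setting this equal to demand: 370 - 9pb = 37 + 7pb, so pb = 20.8125.
Sellers receive ps = 20.8125 + 13 = 33.8125; q' = 370 − 9·20.8125 = 182.6875.
ΔCS = ½(131.5 + 182.6875)(26.5 − 20.8125) = 893.470703125; ΔPS = ½(131.5 + 182.6875)(33.8125 − 26.5) = 1148.748046875.
Government spending = 13 × 182.6875 = 2374.9375.
DWL = ½ × 13 × (182.6875 − 131.5) = 332.71875; fraction = 332.71875 / 2374.9375 = 819/5846.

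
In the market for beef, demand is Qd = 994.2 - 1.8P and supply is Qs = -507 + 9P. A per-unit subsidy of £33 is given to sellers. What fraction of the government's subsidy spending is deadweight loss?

Pre-subsidy: 994.2 - 1.8P = -507 + 9P gives P* = 139, Q* = 744.
With the subsidy, sellers receive Ps = Pb + 33 for each unit, where Pb is the price buyers pay.
Supply in terms of Pb becomes Qs = -507 + 9(Pb + 33) = -210 + 9Pb. Setting this equal to demand: 994.2 - 1.8Pb = -210 + 9Pb, so Pb = 111.5.
Sellers receive Ps = 111.5 + 33 = 144.5; Q' = 994.2 − 1.8·111.5 = 793.5.
ΔCS = ½(744 + 793.5)(139 − 111.5) = 21140.625; ΔPS = ½(744 + 793.5)(144.5 − 139) = 4228.125.
Government spending = 33 × 793.5 = 26185.5.
DWL = ½ × 33 × (793.5 − 744) = 816.75; fraction = 816.75 / 26185.5 = 33/1058.

DWL / government spending = 33/1058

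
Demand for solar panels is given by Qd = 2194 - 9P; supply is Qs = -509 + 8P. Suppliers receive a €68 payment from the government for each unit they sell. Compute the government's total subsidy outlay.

Government cost = €71468

Pre-subsidy: 2194 - 9P = -509 + 8P gives P* = 159, Q* = 763.
With the subsidy, sellers receive Ps = Pb + 68 for each unit, where Pb is the price buyers pay.
Supply in terms of Pb becomes Qs = -509 + 8(Pb + 68) = 35 + 8Pb. Setting this equal to demand: 2194 - 9Pb = 35 + 8Pb, so Pb = 127.
Sellers receive Ps = 127 + 68 = 195; Q' = 2194 − 9·127 = 1051.
Government outlay = subsidy × quantity = 68 × 1051 = 71468.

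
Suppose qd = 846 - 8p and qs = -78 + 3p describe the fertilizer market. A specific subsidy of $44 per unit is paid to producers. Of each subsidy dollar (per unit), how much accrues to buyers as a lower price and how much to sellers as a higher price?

Buyers gain $12 per unit; sellers gain $32 per unit

Pre-subsidy: 846 - 8p = -78 + 3p gives p* = 84, q* = 174.
With the subsidy, sellers receive ps = pb + 44 for each unit, where pb is the price buyers pay.
Supply in terms of pb becomes qs = -78 + 3(pb + 44) = 54 + 3pb. Setting this equal to demand: 846 - 8pb = 54 + 3pb, so pb = 72.
Sellers receive ps = 72 + 44 = 116; q' = 846 − 8·72 = 270.
Buyers' price falls by p* − pb = 84 − 72 = 12; sellers' price rises by ps − p* = 116 − 84 = 32.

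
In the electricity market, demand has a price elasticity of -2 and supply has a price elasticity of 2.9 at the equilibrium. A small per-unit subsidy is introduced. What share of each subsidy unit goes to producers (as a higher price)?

Producer share = 20/49

For a small subsidy around the equilibrium, the benefit split depends on the relative slopes, which at a point are proportional to the elasticities.
Buyer share = εs/(εs + |εd|) = 2.9/(2.9 + 2) = 29/49; seller share = |εd|/(εs + |εd|) = 20/49.
So producers capture 20/49 of the subsidy.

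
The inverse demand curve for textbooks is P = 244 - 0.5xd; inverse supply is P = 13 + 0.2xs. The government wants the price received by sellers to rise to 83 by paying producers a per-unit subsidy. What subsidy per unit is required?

Required subsidy s = 14 per unit

At a seller price of 83, quantity supplied is -65 + 5·83 = 350.
Buyers absorb 350 only when they pay Pb = 244 − 0.5·350 = 69.
s = Ps − Pb = 83 − 69 = 14.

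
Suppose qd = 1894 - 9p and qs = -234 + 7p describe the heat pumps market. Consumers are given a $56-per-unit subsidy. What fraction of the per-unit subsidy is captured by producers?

Producer share = 0.5625

Pre-subsidy: 1894 - 9p = -234 + 7p gives p* = 133, q* = 697.
With the rebate, buyers effectively pay pb = ps − 56, where ps is the price sellers receive.
Demand in terms of ps becomes qd = 1894 − 9(ps − 56) = 2398 - 9ps. Setting this equal to supply: 2398 - 9ps = -234 + 7ps, so ps = 164.5.
Buyers pay pb = 164.5 − 56 = 108.5; q' = -234 + 7·164.5 = 917.5.
Buyers' price falls by p* − pb = 133 − 108.5 = 24.5; sellers' price rises by ps − p* = 164.5 − 133 = 31.5.
So producers capture 31.5/56 = 0.5625 of each unit of subsidy.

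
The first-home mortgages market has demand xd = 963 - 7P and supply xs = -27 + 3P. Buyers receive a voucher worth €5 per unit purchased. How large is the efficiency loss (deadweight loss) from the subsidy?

Pre-subsidy: 963 - 7P = -27 + 3P gives P* = 99, x* = 270.
With the rebate, buyers effectively pay Pb = Ps − 5, where Ps is the price sellers receive.
Demand in terms of Ps becomes xd = 963 − 7(Ps − 5) = 998 - 7Ps. Setting this equal to supply: 998 - 7Ps = -27 + 3Ps, so Ps = 102.5.
Buyers pay Pb = 102.5 − 5 = 97.5; x' = -27 + 3·102.5 = 280.5.
The subsidy expands output by 280.5 − 270 = 10.5 past the efficient level; on those units the gap between marginal cost and willingness to pay runs from 0 up to 5.
DWL = ½ × 5 × 10.5 = 26.25.

Deadweight loss = €26.25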